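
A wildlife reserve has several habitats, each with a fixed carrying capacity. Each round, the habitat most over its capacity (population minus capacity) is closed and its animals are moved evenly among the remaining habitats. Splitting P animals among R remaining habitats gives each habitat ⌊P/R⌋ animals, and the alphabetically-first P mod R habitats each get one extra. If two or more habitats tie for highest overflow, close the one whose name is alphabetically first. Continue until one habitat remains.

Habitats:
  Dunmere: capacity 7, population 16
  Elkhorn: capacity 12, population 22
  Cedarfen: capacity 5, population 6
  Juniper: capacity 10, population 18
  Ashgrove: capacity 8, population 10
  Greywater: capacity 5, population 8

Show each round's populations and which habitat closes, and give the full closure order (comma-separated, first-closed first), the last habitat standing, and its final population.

Round 1: Ashgrove=10 Cedarfen=6 Dunmere=16 Elkhorn=22 Greywater=8 Juniper=18 → close Elkhorn (overflow 10)
  22÷5 = 4 each, +1 to first 2
Round 2: Ashgrove=15 Cedarfen=11 Dunmere=20 Greywater=12 Juniper=22 → close Dunmere (overflow 13)
  20÷4 = 5 each, +1 to first 0
Round 3: Ashgrove=20 Cedarfen=16 Greywater=17 Juniper=27 → close Juniper (overflow 17)
  27÷3 = 9 each, +1 to first 0
Round 4: Ashgrove=29 Cedarfen=25 Greywater=26 → close Ashgrove (overflow 21)
  29÷2 = 14 each, +1 to first 1
Round 5: Cedarfen=40 Greywater=40 → close Cedarfen (overflow 35)
  40÷1 = 40 each, +1 to first 0

Closure order: Elkhorn, Dunmere, Juniper, Ashgrove, Cedarfen
Last habitat: Greywater with 80 animals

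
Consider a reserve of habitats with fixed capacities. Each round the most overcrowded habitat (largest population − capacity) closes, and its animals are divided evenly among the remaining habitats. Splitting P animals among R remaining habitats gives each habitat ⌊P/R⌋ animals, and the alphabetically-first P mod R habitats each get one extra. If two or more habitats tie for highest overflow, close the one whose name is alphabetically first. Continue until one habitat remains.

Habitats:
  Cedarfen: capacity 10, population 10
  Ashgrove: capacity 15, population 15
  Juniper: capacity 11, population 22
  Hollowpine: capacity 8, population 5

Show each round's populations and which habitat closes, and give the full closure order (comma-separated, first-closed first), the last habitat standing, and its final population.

Round 1: Ashgrove=15 Cedarfen=10 Hollowpine=5 Juniper=22 → close Juniper (overflow 11)
  22÷3 = 7 each, +1 to first 1
Round 2: Ashgrove=23 Cedarfen=17 Hollowpine=12 → close Ashgrove (overflow 8)
  23÷2 = 11 each, +1 to first 1
Round 3: Cedarfen=29 Hollowpine=23 → close Cedarfen (overflow 19)
  29÷1 = 29 each, +1 to first 0

Closure order: Juniper, Ashgrove, Cedarfen
Last habitat: Hollowpine with 52 animals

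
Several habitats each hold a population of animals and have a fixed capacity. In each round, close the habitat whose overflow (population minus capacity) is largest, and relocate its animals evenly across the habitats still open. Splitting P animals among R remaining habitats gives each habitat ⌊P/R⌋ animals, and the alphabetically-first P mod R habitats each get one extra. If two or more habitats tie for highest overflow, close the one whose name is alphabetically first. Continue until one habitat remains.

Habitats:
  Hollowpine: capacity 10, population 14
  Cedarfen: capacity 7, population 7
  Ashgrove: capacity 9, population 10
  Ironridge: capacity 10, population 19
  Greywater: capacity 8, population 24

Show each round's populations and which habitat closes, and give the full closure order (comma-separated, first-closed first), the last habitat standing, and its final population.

Round 1: Ashgrove=10 Cedarfen=7 Greywater=24 Hollowpine=14 Ironridge=19 → close Greywater (overflow 16)
  24÷4 = 6 each, +1 to first 0
Round 2: Ashgrove=16 Cedarfen=13 Hollowpine=20 Ironridge=25 → close Ironridge (overflow 15)
  25÷3 = 8 each, +1 to first 1
Round 3: Ashgrove=25 Cedarfen=21 Hollowpine=28 → close Hollowpine (overflow 18)
  28÷2 = 14 each, +1 to first 0
Round 4: Ashgrove=39 Cedarfen=35 → close Ashgrove (overflow 30)
  39÷1 = 39 each, +1 to first 0

Closure order: Greywater, Ironridge, Hollowpine, Ashgrove
Last habitat: Cedarfen with 74 animals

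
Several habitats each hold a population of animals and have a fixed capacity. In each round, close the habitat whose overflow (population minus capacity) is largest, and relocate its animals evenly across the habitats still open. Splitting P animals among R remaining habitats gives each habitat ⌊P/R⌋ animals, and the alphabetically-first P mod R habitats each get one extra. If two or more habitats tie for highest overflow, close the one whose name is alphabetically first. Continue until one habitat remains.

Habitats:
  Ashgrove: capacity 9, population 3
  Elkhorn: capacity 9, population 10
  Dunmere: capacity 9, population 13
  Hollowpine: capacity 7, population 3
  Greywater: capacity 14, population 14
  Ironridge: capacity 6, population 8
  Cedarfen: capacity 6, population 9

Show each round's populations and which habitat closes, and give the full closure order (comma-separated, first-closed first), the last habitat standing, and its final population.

Round 1: Ashgrove=3 Cedarfen=9 Dunmere=13 Elkhorn=10 Greywater=14 Hollowpine=3 Ironridge=8 → close Dunmere (overflow 4)
  13÷6 = 2 each, +1 to first 1
Round 2: Ashgrove=6 Cedarfen=11 Elkhorn=12 Greywater=16 Hollowpine=5 Ironridge=10 → close Cedarfen (overflow 5)
  11÷5 = 2 each, +1 to first 1
Round 3: Ashgrove=9 Elkhorn=14 Greywater=18 Hollowpine=7 Ironridge=12 → close Ironridge (overflow 6)
  12÷4 = 3 each, +1 to first 0
Round 4: Ashgrove=12 Elkhorn=17 Greywater=21 Hollowpine=10 → close Elkhorn (overflow 8)
  17÷3 = 5 each, +1 to first 2
Round 5: Ashgrove=18 Greywater=27 Hollowpine=15 → close Greywater (overflow 13)
  27÷2 = 13 each, +1 to first 1
Round 6: Ashgrove=32 Hollowpine=28 → close Ashgrove (overflow 23)
  32÷1 = 32 each, +1 to first 0

Closure order: Dunmere, Cedarfen, Ironridge, Elkhorn, Greywater, Ashgrove
Last habitat: Hollowpine with 60 animals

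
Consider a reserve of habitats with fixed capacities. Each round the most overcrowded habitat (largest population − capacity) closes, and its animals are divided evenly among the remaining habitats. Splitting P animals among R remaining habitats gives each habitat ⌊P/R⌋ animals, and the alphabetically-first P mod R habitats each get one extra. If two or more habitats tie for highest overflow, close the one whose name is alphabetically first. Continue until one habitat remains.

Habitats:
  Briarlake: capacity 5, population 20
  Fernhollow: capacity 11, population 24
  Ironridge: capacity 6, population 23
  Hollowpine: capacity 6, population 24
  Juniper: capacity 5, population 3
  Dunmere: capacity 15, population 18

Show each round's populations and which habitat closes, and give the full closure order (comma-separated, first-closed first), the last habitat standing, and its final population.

Round 1: Briarlake=20 Dunmere=18 Fernhollow=24 Hollowpine=24 Ironridge=23 Juniper=3 → close Hollowpine (overflow 18)
  24÷5 = 4 each, +1 to first 4
Round 2: Briarlake=25 Dunmere=23 Fernhollow=29 Ironridge=28 Juniper=7 → close Ironridge (overflow 22)
  28÷4 = 7 each, +1 to first 0
Round 3: Briarlake=32 Dunmere=30 Fernhollow=36 Juniper=14 → close Briarlake (overflow 27)
  32÷3 = 10 each, +1 to first 2
Round 4: Dunmere=41 Fernhollow=47 Juniper=24 → close Fernhollow (overflow 36)
  47÷2 = 23 each, +1 to first 1
Round 5: Dunmere=65 Juniper=47 → close Dunmere (overflow 50)
  65÷1 = 65 each, +1 to first 0

Closure order: Hollowpine, Ironridge, Briarlake, Fernhollow, Dunmere
Last habitat: Juniper with 112 animals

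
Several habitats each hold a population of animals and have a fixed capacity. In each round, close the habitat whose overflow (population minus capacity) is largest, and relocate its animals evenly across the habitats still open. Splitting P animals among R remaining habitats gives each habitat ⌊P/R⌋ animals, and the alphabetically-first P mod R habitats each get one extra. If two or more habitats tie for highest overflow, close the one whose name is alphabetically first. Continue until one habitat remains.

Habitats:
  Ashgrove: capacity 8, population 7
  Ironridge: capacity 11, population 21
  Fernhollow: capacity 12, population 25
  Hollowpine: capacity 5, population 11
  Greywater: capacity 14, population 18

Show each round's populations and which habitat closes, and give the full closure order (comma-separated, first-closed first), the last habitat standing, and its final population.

Closure order: Fernhollow, Ironridge, Hollowpine, Greywater
Last habitat: Ashgrove with 82 animals

Round 1: Ashgrove=7 Fernhollow=25 Greywater=18 Hollowpine=11 Ironridge=21 → close Fernhollow (overflow 13)
  25÷4 = 6 each, +1 to first 1
Round 2: Ashgrove=14 Greywater=24 Hollowpine=17 Ironridge=27 → close Ironridge (overflow 16)
  27÷3 = 9 each, +1 to first 0
Round 3: Ashgrove=23 Greywater=33 Hollowpine=26 → close Hollowpine (overflow 21)
  26÷2 = 13 each, +1 to first 0
Round 4: Ashgrove=36 Greywater=46 → close Greywater (overflow 32)
  46÷1 = 46 each, +1 to first 0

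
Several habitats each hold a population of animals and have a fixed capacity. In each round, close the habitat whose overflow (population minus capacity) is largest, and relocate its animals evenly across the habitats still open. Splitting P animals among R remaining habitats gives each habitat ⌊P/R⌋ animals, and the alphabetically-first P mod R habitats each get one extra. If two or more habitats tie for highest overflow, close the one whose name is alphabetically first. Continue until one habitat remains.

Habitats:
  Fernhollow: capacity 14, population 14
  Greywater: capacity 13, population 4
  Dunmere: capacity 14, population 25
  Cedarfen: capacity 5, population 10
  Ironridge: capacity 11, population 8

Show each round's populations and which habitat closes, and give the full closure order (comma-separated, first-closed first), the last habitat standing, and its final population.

Closure order: Dunmere, Cedarfen, Fernhollow, Ironridge
Last habitat: Greywater with 61 animals

Round 1: Cedarfen=10 Dunmere=25 Fernhollow=14 Greywater=4 Ironridge=8 → close Dunmere (overflow 11)
  25÷4 = 6 each, +1 to first 1
Round 2: Cedarfen=17 Fernhollow=20 Greywater=10 Ironridge=14 → close Cedarfen (overflow 12)
  17÷3 = 5 each, +1 to first 2
Round 3: Fernhollow=26 Greywater=16 Ironridge=19 → close Fernhollow (overflow 12)
  26÷2 = 13 each, +1 to first 0
Round 4: Greywater=29 Ironridge=32 → close Ironridge (overflow 21)
  32÷1 = 32 each, +1 to first 0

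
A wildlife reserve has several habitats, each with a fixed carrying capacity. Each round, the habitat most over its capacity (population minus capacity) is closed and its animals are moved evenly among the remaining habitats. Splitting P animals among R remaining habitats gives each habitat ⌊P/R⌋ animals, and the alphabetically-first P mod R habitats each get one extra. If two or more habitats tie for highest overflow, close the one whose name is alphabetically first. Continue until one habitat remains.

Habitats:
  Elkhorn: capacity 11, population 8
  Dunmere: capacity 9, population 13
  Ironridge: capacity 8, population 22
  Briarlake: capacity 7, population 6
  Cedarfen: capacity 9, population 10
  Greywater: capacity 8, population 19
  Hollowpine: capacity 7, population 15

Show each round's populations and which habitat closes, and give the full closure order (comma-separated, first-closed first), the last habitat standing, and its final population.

Round 1: Briarlake=6 Cedarfen=10 Dunmere=13 Elkhorn=8 Greywater=19 Hollowpine=15 Ironridge=22 → close Ironridge (overflow 14)
  22÷6 = 3 each, +1 to first 4
Round 2: Briarlake=10 Cedarfen=14 Dunmere=17 Elkhorn=12 Greywater=22 Hollowpine=18 → close Greywater (overflow 14)
  22÷5 = 4 each, +1 to first 2
Round 3: Briarlake=15 Cedarfen=19 Dunmere=21 Elkhorn=16 Hollowpine=22 → close Hollowpine (overflow 15)
  22÷4 = 5 each, +1 to first 2
Round 4: Briarlake=21 Cedarfen=25 Dunmere=26 Elkhorn=21 → close Dunmere (overflow 17)
  26÷3 = 8 each, +1 to first 2
Round 5: Briarlake=30 Cedarfen=34 Elkhorn=29 → close Cedarfen (overflow 25)
  34÷2 = 17 each, +1 to first 0
Round 6: Briarlake=47 Elkhorn=46 → close Briarlake (overflow 40)
  47÷1 = 47 each, +1 to first 0

Closure order: Ironridge, Greywater, Hollowpine, Dunmere, Cedarfen, Briarlake
Last habitat: Elkhorn with 93 animals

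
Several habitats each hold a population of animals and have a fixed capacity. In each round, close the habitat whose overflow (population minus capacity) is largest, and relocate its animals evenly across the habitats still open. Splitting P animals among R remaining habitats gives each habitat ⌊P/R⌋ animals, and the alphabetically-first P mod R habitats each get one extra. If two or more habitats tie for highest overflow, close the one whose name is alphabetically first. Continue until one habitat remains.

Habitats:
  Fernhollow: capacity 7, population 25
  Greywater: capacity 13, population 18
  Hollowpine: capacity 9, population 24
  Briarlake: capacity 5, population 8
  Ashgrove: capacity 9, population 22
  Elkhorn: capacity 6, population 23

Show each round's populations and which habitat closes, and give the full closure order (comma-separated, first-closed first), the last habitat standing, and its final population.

Round 1: Ashgrove=22 Briarlake=8 Elkhorn=23 Fernhollow=25 Greywater=18 Hollowpine=24 → close Fernhollow (overflow 18)
  25÷5 = 5 each, +1 to first 0
Round 2: Ashgrove=27 Briarlake=13 Elkhorn=28 Greywater=23 Hollowpine=29 → close Elkhorn (overflow 22)
  28÷4 = 7 each, +1 to first 0
Round 3: Ashgrove=34 Briarlake=20 Greywater=30 Hollowpine=36 → close Hollowpine (overflow 27)
  36÷3 = 12 each, +1 to first 0
Round 4: Ashgrove=46 Briarlake=32 Greywater=42 → close Ashgrove (overflow 37)
  46÷2 = 23 each, +1 to first 0
Round 5: Briarlake=55 Greywater=65 → close Greywater (overflow 52)
  65÷1 = 65 each, +1 to first 0

Closure order: Fernhollow, Elkhorn, Hollowpine, Ashgrove, Greywater
Last habitat: Briarlake with 120 animals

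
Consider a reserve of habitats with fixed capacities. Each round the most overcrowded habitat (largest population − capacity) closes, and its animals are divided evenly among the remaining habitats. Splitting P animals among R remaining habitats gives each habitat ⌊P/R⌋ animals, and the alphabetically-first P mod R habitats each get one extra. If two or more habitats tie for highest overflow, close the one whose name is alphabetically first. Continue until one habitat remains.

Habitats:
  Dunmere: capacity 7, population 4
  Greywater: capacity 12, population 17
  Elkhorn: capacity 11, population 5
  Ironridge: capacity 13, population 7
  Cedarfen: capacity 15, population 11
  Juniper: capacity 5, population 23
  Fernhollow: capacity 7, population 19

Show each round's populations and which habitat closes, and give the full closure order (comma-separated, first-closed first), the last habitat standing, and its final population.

Closure order: Juniper, Fernhollow, Greywater, Cedarfen, Dunmere, Elkhorn
Last habitat: Ironridge with 86 animals

Round 1: Cedarfen=11 Dunmere=4 Elkhorn=5 Fernhollow=19 Greywater=17 Ironridge=7 Juniper=23 → close Juniper (overflow 18)
  23÷6 = 3 each, +1 to first 5
Round 2: Cedarfen=15 Dunmere=8 Elkhorn=9 Fernhollow=23 Greywater=21 Ironridge=10 → close Fernhollow (overflow 16)
  23÷5 = 4 each, +1 to first 3
Round 3: Cedarfen=20 Dunmere=13 Elkhorn=14 Greywater=25 Ironridge=14 → close Greywater (overflow 13)
  25÷4 = 6 each, +1 to first 1
Round 4: Cedarfen=27 Dunmere=19 Elkhorn=20 Ironridge=20 → close Cedarfen (overflow 12)
  27÷3 = 9 each, +1 to first 0
Round 5: Dunmere=28 Elkhorn=29 Ironridge=29 → close Dunmere (overflow 21)
  28÷2 = 14 each, +1 to first 0
Round 6: Elkhorn=43 Ironridge=43 → close Elkhorn (overflow 32)
  43÷1 = 43 each, +1 to first 0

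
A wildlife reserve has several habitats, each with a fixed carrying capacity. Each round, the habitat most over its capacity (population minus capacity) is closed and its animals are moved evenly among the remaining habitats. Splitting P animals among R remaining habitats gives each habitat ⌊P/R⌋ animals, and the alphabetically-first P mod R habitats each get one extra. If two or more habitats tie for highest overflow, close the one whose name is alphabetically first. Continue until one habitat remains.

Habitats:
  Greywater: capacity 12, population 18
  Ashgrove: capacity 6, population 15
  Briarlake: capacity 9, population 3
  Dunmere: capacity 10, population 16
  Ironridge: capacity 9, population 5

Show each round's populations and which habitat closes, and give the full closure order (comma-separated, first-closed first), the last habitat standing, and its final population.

Round 1: Ashgrove=15 Briarlake=3 Dunmere=16 Greywater=18 Ironridge=5 → close Ashgrove (overflow 9)
  15÷4 = 3 each, +1 to first 3
Round 2: Briarlake=7 Dunmere=20 Greywater=22 Ironridge=8 → close Dunmere (overflow 10)
  20÷3 = 6 each, +1 to first 2
Round 3: Briarlake=14 Greywater=29 Ironridge=14 → close Greywater (overflow 17)
  29÷2 = 14 each, +1 to first 1
Round 4: Briarlake=29 Ironridge=28 → close Briarlake (overflow 20)
  29÷1 = 29 each, +1 to first 0

Closure order: Ashgrove, Dunmere, Greywater, Briarlake
Last habitat: Ironridge with 57 animals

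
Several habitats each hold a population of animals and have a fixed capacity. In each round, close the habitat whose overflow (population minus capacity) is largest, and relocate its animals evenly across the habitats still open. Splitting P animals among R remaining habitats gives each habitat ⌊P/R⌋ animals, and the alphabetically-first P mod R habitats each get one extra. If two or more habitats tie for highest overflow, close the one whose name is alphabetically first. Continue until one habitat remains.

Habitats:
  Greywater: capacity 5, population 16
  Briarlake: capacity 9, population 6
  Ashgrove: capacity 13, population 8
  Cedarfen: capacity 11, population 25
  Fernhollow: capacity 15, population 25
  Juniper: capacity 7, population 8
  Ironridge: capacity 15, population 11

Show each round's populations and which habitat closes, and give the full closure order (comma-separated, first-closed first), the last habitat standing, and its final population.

Closure order: Cedarfen, Greywater, Fernhollow, Juniper, Ashgrove, Briarlake
Last habitat: Ironridge with 99 animals

Round 1: Ashgrove=8 Briarlake=6 Cedarfen=25 Fernhollow=25 Greywater=16 Ironridge=11 Juniper=8 → close Cedarfen (overflow 14)
  25÷6 = 4 each, +1 to first 1
Round 2: Ashgrove=13 Briarlake=10 Fernhollow=29 Greywater=20 Ironridge=15 Juniper=12 → close Greywater (overflow 15)
  20÷5 = 4 each, +1 to first 0
Round 3: Ashgrove=17 Briarlake=14 Fernhollow=33 Ironridge=19 Juniper=16 → close Fernhollow (overflow 18)
  33÷4 = 8 each, +1 to first 1
Round 4: Ashgrove=26 Briarlake=22 Ironridge=27 Juniper=24 → close Juniper (overflow 17)
  24÷3 = 8 each, +1 to first 0
Round 5: Ashgrove=34 Briarlake=30 Ironridge=35 → close Ashgrove (overflow 21)
  34÷2 = 17 each, +1 to first 0
Round 6: Briarlake=47 Ironridge=52 → close Briarlake (overflow 38)
  47÷1 = 47 each, +1 to first 0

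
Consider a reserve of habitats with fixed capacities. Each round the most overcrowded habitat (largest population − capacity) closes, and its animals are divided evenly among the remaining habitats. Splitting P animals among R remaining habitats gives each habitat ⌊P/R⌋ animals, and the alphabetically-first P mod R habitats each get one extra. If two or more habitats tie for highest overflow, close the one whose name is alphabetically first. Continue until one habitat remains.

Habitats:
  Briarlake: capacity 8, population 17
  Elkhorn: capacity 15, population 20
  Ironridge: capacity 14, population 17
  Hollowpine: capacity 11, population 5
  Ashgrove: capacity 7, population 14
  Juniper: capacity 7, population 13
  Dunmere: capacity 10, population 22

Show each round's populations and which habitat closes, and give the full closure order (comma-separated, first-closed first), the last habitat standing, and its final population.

Closure order: Dunmere, Briarlake, Ashgrove, Elkhorn, Juniper, Ironridge
Last habitat: Hollowpine with 108 animals

Round 1: Ashgrove=14 Briarlake=17 Dunmere=22 Elkhorn=20 Hollowpine=5 Ironridge=17 Juniper=13 → close Dunmere (overflow 12)
  22÷6 = 3 each, +1 to first 4
Round 2: Ashgrove=18 Briarlake=21 Elkhorn=24 Hollowpine=9 Ironridge=20 Juniper=16 → close Briarlake (overflow 13)
  21÷5 = 4 each, +1 to first 1
Round 3: Ashgrove=23 Elkhorn=28 Hollowpine=13 Ironridge=24 Juniper=20 → close Ashgrove (overflow 16)
  23÷4 = 5 each, +1 to first 3
Round 4: Elkhorn=34 Hollowpine=19 Ironridge=30 Juniper=25 → close Elkhorn (overflow 19)
  34÷3 = 11 each, +1 to first 1
Round 5: Hollowpine=31 Ironridge=41 Juniper=36 → close Juniper (overflow 29)
  36÷2 = 18 each, +1 to first 0
Round 6: Hollowpine=49 Ironridge=59 → close Ironridge (overflow 45)
  59÷1 = 59 each, +1 to first 0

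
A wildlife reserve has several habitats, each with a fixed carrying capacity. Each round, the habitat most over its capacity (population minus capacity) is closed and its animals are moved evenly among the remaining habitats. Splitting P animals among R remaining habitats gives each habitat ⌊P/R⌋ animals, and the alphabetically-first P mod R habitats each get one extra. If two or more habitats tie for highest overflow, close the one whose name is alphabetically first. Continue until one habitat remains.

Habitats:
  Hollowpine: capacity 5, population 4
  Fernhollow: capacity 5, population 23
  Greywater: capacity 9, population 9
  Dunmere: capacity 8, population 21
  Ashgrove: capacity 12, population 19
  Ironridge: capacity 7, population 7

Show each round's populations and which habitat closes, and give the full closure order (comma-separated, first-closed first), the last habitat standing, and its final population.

Round 1: Ashgrove=19 Dunmere=21 Fernhollow=23 Greywater=9 Hollowpine=4 Ironridge=7 → close Fernhollow (overflow 18)
  23÷5 = 4 each, +1 to first 3
Round 2: Ashgrove=24 Dunmere=26 Greywater=14 Hollowpine=8 Ironridge=11 → close Dunmere (overflow 18)
  26÷4 = 6 each, +1 to first 2
Round 3: Ashgrove=31 Greywater=21 Hollowpine=14 Ironridge=17 → close Ashgrove (overflow 19)
  31÷3 = 10 each, +1 to first 1
Round 4: Greywater=32 Hollowpine=24 Ironridge=27 → close Greywater (overflow 23)
  32÷2 = 16 each, +1 to first 0
Round 5: Hollowpine=40 Ironridge=43 → close Ironridge (overflow 36)
  43÷1 = 43 each, +1 to first 0

Closure order: Fernhollow, Dunmere, Ashgrove, Greywater, Ironridge
Last habitat: Hollowpine with 83 animals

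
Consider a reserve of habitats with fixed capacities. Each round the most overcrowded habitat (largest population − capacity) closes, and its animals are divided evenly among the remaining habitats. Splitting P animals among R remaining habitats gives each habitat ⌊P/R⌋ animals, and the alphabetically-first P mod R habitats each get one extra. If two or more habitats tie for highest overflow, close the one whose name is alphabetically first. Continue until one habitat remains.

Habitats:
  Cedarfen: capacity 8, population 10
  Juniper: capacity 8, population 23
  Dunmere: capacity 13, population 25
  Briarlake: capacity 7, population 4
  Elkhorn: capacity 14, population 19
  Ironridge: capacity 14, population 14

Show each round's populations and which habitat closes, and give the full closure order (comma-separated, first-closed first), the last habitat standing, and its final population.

Round 1: Briarlake=4 Cedarfen=10 Dunmere=25 Elkhorn=19 Ironridge=14 Juniper=23 → close Juniper (overflow 15)
  23÷5 = 4 each, +1 to first 3
Round 2: Briarlake=9 Cedarfen=15 Dunmere=30 Elkhorn=23 Ironridge=18 → close Dunmere (overflow 17)
  30÷4 = 7 each, +1 to first 2
Round 3: Briarlake=17 Cedarfen=23 Elkhorn=30 Ironridge=25 → close Elkhorn (overflow 16)
  30÷3 = 10 each, +1 to first 0
Round 4: Briarlake=27 Cedarfen=33 Ironridge=35 → close Cedarfen (overflow 25)
  33÷2 = 16 each, +1 to first 1
Round 5: Briarlake=44 Ironridge=51 → close Briarlake (overflow 37)
  44÷1 = 44 each, +1 to first 0

Closure order: Juniper, Dunmere, Elkhorn, Cedarfen, Briarlake
Last habitat: Ironridge with 95 animals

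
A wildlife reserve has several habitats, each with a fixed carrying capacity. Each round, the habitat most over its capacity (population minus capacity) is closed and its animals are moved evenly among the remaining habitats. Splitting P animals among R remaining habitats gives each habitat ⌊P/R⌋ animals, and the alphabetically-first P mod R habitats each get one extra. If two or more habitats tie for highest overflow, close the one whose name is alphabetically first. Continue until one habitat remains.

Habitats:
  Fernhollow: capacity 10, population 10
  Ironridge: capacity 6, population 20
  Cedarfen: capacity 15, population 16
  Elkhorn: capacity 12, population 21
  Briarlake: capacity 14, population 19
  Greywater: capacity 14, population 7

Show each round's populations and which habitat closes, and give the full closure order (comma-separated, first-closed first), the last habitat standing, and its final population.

Round 1: Briarlake=19 Cedarfen=16 Elkhorn=21 Fernhollow=10 Greywater=7 Ironridge=20 → close Ironridge (overflow 14)
  20÷5 = 4 each, +1 to first 0
Round 2: Briarlake=23 Cedarfen=20 Elkhorn=25 Fernhollow=14 Greywater=11 → close Elkhorn (overflow 13)
  25÷4 = 6 each, +1 to first 1
Round 3: Briarlake=30 Cedarfen=26 Fernhollow=20 Greywater=17 → close Briarlake (overflow 16)
  30÷3 = 10 each, +1 to first 0
Round 4: Cedarfen=36 Fernhollow=30 Greywater=27 → close Cedarfen (overflow 21)
  36÷2 = 18 each, +1 to first 0
Round 5: Fernhollow=48 Greywater=45 → close Fernhollow (overflow 38)
  48÷1 = 48 each, +1 to first 0

Closure order: Ironridge, Elkhorn, Briarlake, Cedarfen, Fernhollow
Last habitat: Greywater with 93 animals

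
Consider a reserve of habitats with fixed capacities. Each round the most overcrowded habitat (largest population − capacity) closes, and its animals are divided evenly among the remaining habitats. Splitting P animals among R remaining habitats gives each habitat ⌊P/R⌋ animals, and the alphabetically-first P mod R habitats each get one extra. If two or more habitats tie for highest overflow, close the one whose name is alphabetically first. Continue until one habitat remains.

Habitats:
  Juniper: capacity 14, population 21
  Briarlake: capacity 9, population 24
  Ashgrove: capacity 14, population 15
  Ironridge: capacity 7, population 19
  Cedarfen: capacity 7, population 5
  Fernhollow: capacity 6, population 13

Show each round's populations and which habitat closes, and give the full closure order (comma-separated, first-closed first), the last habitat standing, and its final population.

Closure order: Briarlake, Ironridge, Fernhollow, Juniper, Ashgrove
Last habitat: Cedarfen with 97 animals

Round 1: Ashgrove=15 Briarlake=24 Cedarfen=5 Fernhollow=13 Ironridge=19 Juniper=21 → close Briarlake (overflow 15)
  24÷5 = 4 each, +1 to first 4
Round 2: Ashgrove=20 Cedarfen=10 Fernhollow=18 Ironridge=24 Juniper=25 → close Ironridge (overflow 17)
  24÷4 = 6 each, +1 to first 0
Round 3: Ashgrove=26 Cedarfen=16 Fernhollow=24 Juniper=31 → close Fernhollow (overflow 18)
  24÷3 = 8 each, +1 to first 0
Round 4: Ashgrove=34 Cedarfen=24 Juniper=39 → close Juniper (overflow 25)
  39÷2 = 19 each, +1 to first 1
Round 5: Ashgrove=54 Cedarfen=43 → close Ashgrove (overflow 40)
  54÷1 = 54 each, +1 to first 0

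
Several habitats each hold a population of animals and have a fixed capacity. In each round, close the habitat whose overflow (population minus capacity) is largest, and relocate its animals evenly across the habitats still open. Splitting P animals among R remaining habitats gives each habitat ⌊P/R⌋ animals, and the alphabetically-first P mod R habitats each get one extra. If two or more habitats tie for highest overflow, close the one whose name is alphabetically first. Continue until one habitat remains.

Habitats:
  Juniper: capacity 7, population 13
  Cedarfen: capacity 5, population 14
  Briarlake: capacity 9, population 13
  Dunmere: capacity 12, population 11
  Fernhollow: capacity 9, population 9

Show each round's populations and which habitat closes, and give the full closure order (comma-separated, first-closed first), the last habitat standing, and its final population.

Closure order: Cedarfen, Juniper, Briarlake, Dunmere
Last habitat: Fernhollow with 60 animals

Round 1: Briarlake=13 Cedarfen=14 Dunmere=11 Fernhollow=9 Juniper=13 → close Cedarfen (overflow 9)
  14÷4 = 3 each, +1 to first 2
Round 2: Briarlake=17 Dunmere=15 Fernhollow=12 Juniper=16 → close Juniper (overflow 9)
  16÷3 = 5 each, +1 to first 1
Round 3: Briarlake=23 Dunmere=20 Fernhollow=17 → close Briarlake (overflow 14)
  23÷2 = 11 each, +1 to first 1
Round 4: Dunmere=32 Fernhollow=28 → close Dunmere (overflow 20)
  32÷1 = 32 each, +1 to first 0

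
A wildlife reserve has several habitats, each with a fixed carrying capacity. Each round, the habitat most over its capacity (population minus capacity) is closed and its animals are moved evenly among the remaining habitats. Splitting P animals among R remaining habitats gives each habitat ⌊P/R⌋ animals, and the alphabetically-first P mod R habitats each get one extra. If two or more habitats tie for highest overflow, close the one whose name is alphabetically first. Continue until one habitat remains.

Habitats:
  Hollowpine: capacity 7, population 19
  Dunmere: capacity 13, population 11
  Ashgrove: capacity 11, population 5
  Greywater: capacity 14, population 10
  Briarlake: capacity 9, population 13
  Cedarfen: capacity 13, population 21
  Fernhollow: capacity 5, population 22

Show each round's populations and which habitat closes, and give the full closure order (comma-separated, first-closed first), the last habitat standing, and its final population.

Round 1: Ashgrove=5 Briarlake=13 Cedarfen=21 Dunmere=11 Fernhollow=22 Greywater=10 Hollowpine=19 → close Fernhollow (overflow 17)
  22÷6 = 3 each, +1 to first 4
Round 2: Ashgrove=9 Briarlake=17 Cedarfen=25 Dunmere=15 Greywater=13 Hollowpine=22 → close Hollowpine (overflow 15)
  22÷5 = 4 each, +1 to first 2
Round 3: Ashgrove=14 Briarlake=22 Cedarfen=29 Dunmere=19 Greywater=17 → close Cedarfen (overflow 16)
  29÷4 = 7 each, +1 to first 1
Round 4: Ashgrove=22 Briarlake=29 Dunmere=26 Greywater=24 → close Briarlake (overflow 20)
  29÷3 = 9 each, +1 to first 2
Round 5: Ashgrove=32 Dunmere=36 Greywater=33 → close Dunmere (overflow 23)
  36÷2 = 18 each, +1 to first 0
Round 6: Ashgrove=50 Greywater=51 → close Ashgrove (overflow 39)
  50÷1 = 50 each, +1 to first 0

Closure order: Fernhollow, Hollowpine, Cedarfen, Briarlake, Dunmere, Ashgrove
Last habitat: Greywater with 101 animals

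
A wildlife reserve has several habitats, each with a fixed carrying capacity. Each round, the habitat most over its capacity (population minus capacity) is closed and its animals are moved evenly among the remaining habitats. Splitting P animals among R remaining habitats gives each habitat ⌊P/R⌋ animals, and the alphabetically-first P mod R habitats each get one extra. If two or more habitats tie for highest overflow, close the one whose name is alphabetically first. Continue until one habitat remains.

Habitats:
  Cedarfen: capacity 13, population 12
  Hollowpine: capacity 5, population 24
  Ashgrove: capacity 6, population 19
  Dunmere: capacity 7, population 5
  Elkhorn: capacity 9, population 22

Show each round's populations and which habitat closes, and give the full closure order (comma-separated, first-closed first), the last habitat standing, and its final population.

Round 1: Ashgrove=19 Cedarfen=12 Dunmere=5 Elkhorn=22 Hollowpine=24 → close Hollowpine (overflow 19)
  24÷4 = 6 each, +1 to first 0
Round 2: Ashgrove=25 Cedarfen=18 Dunmere=11 Elkhorn=28 → close Ashgrove (overflow 19)
  25÷3 = 8 each, +1 to first 1
Round 3: Cedarfen=27 Dunmere=19 Elkhorn=36 → close Elkhorn (overflow 27)
  36÷2 = 18 each, +1 to first 0
Round 4: Cedarfen=45 Dunmere=37 → close Cedarfen (overflow 32)
  45÷1 = 45 each, +1 to first 0

Closure order: Hollowpine, Ashgrove, Elkhorn, Cedarfen
Last habitat: Dunmere with 82 animals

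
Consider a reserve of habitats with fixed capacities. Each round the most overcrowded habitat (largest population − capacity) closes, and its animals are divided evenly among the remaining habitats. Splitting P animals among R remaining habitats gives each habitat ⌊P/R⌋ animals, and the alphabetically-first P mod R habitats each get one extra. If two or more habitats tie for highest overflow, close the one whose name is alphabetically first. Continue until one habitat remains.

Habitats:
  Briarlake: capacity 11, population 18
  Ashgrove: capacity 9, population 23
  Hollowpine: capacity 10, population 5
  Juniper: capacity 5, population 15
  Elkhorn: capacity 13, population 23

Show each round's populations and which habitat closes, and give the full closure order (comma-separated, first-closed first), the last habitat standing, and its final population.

Round 1: Ashgrove=23 Briarlake=18 Elkhorn=23 Hollowpine=5 Juniper=15 → close Ashgrove (overflow 14)
  23÷4 = 5 each, +1 to first 3
Round 2: Briarlake=24 Elkhorn=29 Hollowpine=11 Juniper=20 → close Elkhorn (overflow 16)
  29÷3 = 9 each, +1 to first 2
Round 3: Briarlake=34 Hollowpine=21 Juniper=29 → close Juniper (overflow 24)
  29÷2 = 14 each, +1 to first 1
Round 4: Briarlake=49 Hollowpine=35 → close Briarlake (overflow 38)
  49÷1 = 49 each, +1 to first 0

Closure order: Ashgrove, Elkhorn, Juniper, Briarlake
Last habitat: Hollowpine with 84 animals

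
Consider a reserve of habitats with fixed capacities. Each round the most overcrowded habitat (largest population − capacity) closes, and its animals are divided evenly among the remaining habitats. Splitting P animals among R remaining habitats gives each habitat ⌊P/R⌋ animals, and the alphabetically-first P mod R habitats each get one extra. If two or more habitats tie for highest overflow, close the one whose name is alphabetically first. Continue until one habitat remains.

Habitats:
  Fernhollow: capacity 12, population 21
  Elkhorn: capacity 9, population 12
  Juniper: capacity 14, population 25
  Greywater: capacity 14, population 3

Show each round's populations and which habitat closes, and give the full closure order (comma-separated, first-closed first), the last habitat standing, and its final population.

Round 1: Elkhorn=12 Fernhollow=21 Greywater=3 Juniper=25 → close Juniper (overflow 11)
  25÷3 = 8 each, +1 to first 1
Round 2: Elkhorn=21 Fernhollow=29 Greywater=11 → close Fernhollow (overflow 17)
  29÷2 = 14 each, +1 to first 1
Round 3: Elkhorn=36 Greywater=25 → close Elkhorn (overflow 27)
  36÷1 = 36 each, +1 to first 0

Closure order: Juniper, Fernhollow, Elkhorn
Last habitat: Greywater with 61 animals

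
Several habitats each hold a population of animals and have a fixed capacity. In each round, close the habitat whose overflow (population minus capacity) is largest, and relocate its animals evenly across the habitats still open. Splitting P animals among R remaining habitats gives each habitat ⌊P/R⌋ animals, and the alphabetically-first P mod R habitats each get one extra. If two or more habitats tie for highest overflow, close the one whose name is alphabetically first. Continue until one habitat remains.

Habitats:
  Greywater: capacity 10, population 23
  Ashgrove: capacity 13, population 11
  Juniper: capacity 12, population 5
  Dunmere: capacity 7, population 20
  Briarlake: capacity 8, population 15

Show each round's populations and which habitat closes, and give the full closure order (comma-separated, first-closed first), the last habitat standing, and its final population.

Closure order: Dunmere, Greywater, Briarlake, Ashgrove
Last habitat: Juniper with 74 animals

Round 1: Ashgrove=11 Briarlake=15 Dunmere=20 Greywater=23 Juniper=5 → close Dunmere (overflow 13)
  20÷4 = 5 each, +1 to first 0
Round 2: Ashgrove=16 Briarlake=20 Greywater=28 Juniper=10 → close Greywater (overflow 18)
  28÷3 = 9 each, +1 to first 1
Round 3: Ashgrove=26 Briarlake=29 Juniper=19 → close Briarlake (overflow 21)
  29÷2 = 14 each, +1 to first 1
Round 4: Ashgrove=41 Juniper=33 → close Ashgrove (overflow 28)
  41÷1 = 41 each, +1 to first 0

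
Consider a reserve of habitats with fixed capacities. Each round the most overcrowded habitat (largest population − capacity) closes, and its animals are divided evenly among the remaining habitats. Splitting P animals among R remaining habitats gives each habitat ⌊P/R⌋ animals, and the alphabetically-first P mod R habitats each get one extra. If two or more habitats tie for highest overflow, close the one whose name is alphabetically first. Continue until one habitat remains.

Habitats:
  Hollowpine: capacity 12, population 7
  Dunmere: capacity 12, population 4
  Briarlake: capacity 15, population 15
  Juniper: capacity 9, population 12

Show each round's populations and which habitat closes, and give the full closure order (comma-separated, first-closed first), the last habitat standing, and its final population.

Closure order: Juniper, Briarlake, Hollowpine
Last habitat: Dunmere with 38 animals

Round 1: Briarlake=15 Dunmere=4 Hollowpine=7 Juniper=12 → close Juniper (overflow 3)
  12÷3 = 4 each, +1 to first 0
Round 2: Briarlake=19 Dunmere=8 Hollowpine=11 → close Briarlake (overflow 4)
  19÷2 = 9 each, +1 to first 1
Round 3: Dunmere=18 Hollowpine=20 → close Hollowpine (overflow 8)
  20÷1 = 20 each, +1 to first 0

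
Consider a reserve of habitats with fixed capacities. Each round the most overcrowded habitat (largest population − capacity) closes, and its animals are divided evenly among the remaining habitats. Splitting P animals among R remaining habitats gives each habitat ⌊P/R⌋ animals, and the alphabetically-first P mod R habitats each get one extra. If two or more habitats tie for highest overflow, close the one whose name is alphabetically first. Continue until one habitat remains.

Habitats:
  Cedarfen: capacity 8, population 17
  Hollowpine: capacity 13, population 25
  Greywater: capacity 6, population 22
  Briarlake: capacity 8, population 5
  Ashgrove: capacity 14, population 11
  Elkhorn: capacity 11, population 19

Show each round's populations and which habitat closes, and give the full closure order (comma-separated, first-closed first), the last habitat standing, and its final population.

Round 1: Ashgrove=11 Briarlake=5 Cedarfen=17 Elkhorn=19 Greywater=22 Hollowpine=25 → close Greywater (overflow 16)
  22÷5 = 4 each, +1 to first 2
Round 2: Ashgrove=16 Briarlake=10 Cedarfen=21 Elkhorn=23 Hollowpine=29 → close Hollowpine (overflow 16)
  29÷4 = 7 each, +1 to first 1
Round 3: Ashgrove=24 Briarlake=17 Cedarfen=28 Elkhorn=30 → close Cedarfen (overflow 20)
  28÷3 = 9 each, +1 to first 1
Round 4: Ashgrove=34 Briarlake=26 Elkhorn=39 → close Elkhorn (overflow 28)
  39÷2 = 19 each, +1 to first 1
Round 5: Ashgrove=54 Briarlake=45 → close Ashgrove (overflow 40)
  54÷1 = 54 each, +1 to first 0

Closure order: Greywater, Hollowpine, Cedarfen, Elkhorn, Ashgrove
Last habitat: Briarlake with 99 animals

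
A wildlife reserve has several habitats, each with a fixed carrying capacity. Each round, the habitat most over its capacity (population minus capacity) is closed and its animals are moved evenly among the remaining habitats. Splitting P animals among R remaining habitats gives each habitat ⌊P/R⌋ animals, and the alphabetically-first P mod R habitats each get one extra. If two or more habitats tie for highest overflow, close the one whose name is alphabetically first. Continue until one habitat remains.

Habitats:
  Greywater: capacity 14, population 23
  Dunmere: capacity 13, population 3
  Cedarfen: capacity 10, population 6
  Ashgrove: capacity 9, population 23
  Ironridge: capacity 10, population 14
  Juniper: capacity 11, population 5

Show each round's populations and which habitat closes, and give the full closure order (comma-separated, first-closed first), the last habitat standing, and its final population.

Round 1: Ashgrove=23 Cedarfen=6 Dunmere=3 Greywater=23 Ironridge=14 Juniper=5 → close Ashgrove (overflow 14)
  23÷5 = 4 each, +1 to first 3
Round 2: Cedarfen=11 Dunmere=8 Greywater=28 Ironridge=18 Juniper=9 → close Greywater (overflow 14)
  28÷4 = 7 each, +1 to first 0
Round 3: Cedarfen=18 Dunmere=15 Ironridge=25 Juniper=16 → close Ironridge (overflow 15)
  25÷3 = 8 each, +1 to first 1
Round 4: Cedarfen=27 Dunmere=23 Juniper=24 → close Cedarfen (overflow 17)
  27÷2 = 13 each, +1 to first 1
Round 5: Dunmere=37 Juniper=37 → close Juniper (overflow 26)
  37÷1 = 37 each, +1 to first 0

Closure order: Ashgrove, Greywater, Ironridge, Cedarfen, Juniper
Last habitat: Dunmere with 74 animals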